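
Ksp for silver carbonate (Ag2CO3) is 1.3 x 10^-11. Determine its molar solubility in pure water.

s = 1.5 × 10^-4 M

Ag2CO3(s) <=> 2 Ag^+ + CO3^2-
Ksp = [Ag^+]^2[CO3^2-]
If s mol/L of Ag2CO3 dissolves, [Ag^+] = 2s and [CO3^2-] = s.
Ksp = (2s)^2s = 4s^3
s^3 = 1.3 x 10^-11 / 4, so s = 1.5 x 10^-4 M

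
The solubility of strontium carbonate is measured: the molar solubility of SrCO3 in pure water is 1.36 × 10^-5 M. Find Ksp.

SrCO3(s) ⇌ Sr^2+ + CO3^2-
If s mol/L of SrCO3 dissolves, [Sr^2+] = s and [CO3^2-] = s.
Ksp = [Sr^2+][CO3^2-]
Ksp = s^2
With s = 1.36 × 10^-5: Ksp = 1.85 × 10^-10

Ksp ≈ 1.85 × 10^-10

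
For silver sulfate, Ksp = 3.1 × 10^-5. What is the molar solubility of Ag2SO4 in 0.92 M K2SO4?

Ag2SO4(s) ⇌ 2 Ag^+ + SO4^2-
Ksp = [Ag^+]^2[SO4^2-]
If s mol/L dissolves here, [Ag^+] = 2s, [SO4^2-] = 0.92 + s ≈ 0.92 (Ksp is small, so little additional dissolves).
Ksp ≈ (2s)^2 × 0.92
s = 2.9 × 10^-3 M
Check: s = 2.9 × 10^-3 ≪ 0.92, so the approximation is valid.

s = 2.9 × 10^-3 M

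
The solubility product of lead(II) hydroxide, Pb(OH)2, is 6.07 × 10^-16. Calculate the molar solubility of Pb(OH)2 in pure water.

s = 5.33 x 10^-6 M

Pb(OH)2(s) <=> Pb^2+ + 2 OH^-
Ksp = [Pb^2+][OH^-]^2
Let s = molar solubility. Then [Pb^2+] = s and [OH^-] = 2s.
Ksp = s(2s)^2 = 4s^3
s = (6.07 × 10^-16 / 4)^(1/3) = 5.33 × 10^-6 M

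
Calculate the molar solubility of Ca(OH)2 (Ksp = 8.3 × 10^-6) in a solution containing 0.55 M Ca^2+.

s = 1.9 × 10^-3 M

Ca(OH)2(s) ⇌ Ca^2+(aq) + 2 OH^-(aq)
Ksp = [Ca^2+][OH^-]^2
Let s = moles of Ca(OH)2 that dissolve per litre. [Ca^2+] = 0.55 + s ≈ 0.55, [OH^-] = 2s (common-ion effect: Ca^2+ is already 0.55 M).
Ksp ≈ 0.55 × (2s)^2
s = 1.9 × 10^-3 M
Check: s = 1.9 × 10^-3 ≪ 0.55, so the approximation is valid.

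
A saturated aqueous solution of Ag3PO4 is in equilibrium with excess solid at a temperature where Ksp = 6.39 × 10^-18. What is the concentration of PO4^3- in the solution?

Ag3PO4(s) ⇌ 3 Ag^+ + PO4^3-
Ksp = [Ag^+]^3[PO4^3-]
With molar solubility s: [Ag^+] = 3s, [PO4^3-] = s.
So Ksp = (3s)^3 × s = 27s^4
Solving, s = (6.39 × 10^-18/27)^(1/4) = 2.206 × 10^-5 M
[PO4^3-] = s = 2.21 x 10^-5 M

[PO4^3-] ≈ 2.21 × 10^-5 M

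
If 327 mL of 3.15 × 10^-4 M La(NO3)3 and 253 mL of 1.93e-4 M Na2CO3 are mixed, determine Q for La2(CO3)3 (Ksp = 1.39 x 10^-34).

Q ≈ 1.88 × 10^-20

Total volume = 327 + 253 = 580 mL.
[La^3+] = 3.15 x 10^-4 × (327/580) = 1.776 × 10^-4 M
[CO3^2-] = 1.93 x 10^-4 × (253/580) = 8.419 × 10^-5 M
La2(CO3)3(s) ⇌ 2 La^3+(aq) + 3 CO3^2-(aq), so Q = [La^3+]^2[CO3^2-]^3
Q = (1.776 × 10^-4)^2(8.419 x 10^-5)^3 = 1.88 × 10^-20
Q > Ksp, so La2(CO3)3 will precipitate.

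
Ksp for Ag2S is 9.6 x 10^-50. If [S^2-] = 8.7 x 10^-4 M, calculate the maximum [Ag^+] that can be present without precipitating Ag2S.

Ag2S(s) ⇌ 2 Ag^+ + S^2-
Ksp = [Ag^+]^2[S^2-]
Precipitation begins when Q = Ksp. With [S^2-] = 8.7 x 10^-4 M:
9.6 x 10^-50 = (8.7 x 10^-4) × [Ag^+]^2
[Ag^+] = (9.6 x 10^-50 / 8.7 x 10^-4)^(1/2) = 1.1 × 10^-23 M

[Ag^+] ≈ 1.1e-23 M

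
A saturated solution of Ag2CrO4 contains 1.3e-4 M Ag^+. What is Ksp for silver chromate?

1.1 × 10^-12

Ag2CrO4(s) ⇌ 2 Ag^+ + CrO4^2-
Stoichiometry gives [CrO4^2-] = (1/2)[Ag^+] = 6.50 x 10^-5 M.
Ksp = [Ag^+]^2[CrO4^2-]
Ksp = (1.3 × 10^-4)^2 × 6.50 × 10^-5 = 1.1 × 10^-12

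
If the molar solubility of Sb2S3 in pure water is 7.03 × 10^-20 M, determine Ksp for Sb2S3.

Sb2S3(s) ⇌ 2 Sb^3+(aq) + 3 S^2-(aq)
With molar solubility s: [Sb^3+] = 2s, [S^2-] = 3s.
Ksp = [Sb^3+]^2[S^2-]^3
Ksp = (2s)^2(3s)^3 = 108s^5
With s = 7.03 x 10^-20: Ksp = 1.85 × 10^-94

1.85 × 10^-94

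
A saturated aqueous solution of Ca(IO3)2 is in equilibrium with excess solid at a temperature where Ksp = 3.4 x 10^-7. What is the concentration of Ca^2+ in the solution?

Ca(IO3)2(s) <=> Ca^2+(aq) + 2 IO3^-(aq)
Ksp = [Ca^2+][IO3^-]^2
For each mole of Ca(IO3)2 that dissolves: [Ca^2+] = s, [IO3^-] = 2s.
So Ksp = s × (2s)^2 = 4s^3
Solving, s = (3.4 x 10^-7/4)^(1/3) = 4.40 x 10^-3 M
[Ca^2+] = s = 4.4 × 10^-3 M

4.4 × 10^-3 M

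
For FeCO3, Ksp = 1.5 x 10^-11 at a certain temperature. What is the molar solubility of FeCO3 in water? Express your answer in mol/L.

3.9e-6 M

FeCO3(s) ⇌ Fe^2+(aq) + CO3^2-(aq)
Ksp = [Fe^2+][CO3^2-]
With molar solubility s: [Fe^2+] = s, [CO3^2-] = s.
Ksp = (s)(s) = s^2
s = (1.5 x 10^-11)^(1/2) = 3.9 x 10^-6 M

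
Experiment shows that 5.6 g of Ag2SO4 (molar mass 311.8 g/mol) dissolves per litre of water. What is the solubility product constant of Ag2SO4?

Ksp = 2.3e-5

Molar solubility s = (5.6 g/L) / (311.8 g/mol) = 1.80 × 10^-2 M.
Ag2SO4(s) ⇌ 2 Ag^+(aq) + SO4^2-(aq)
With molar solubility s: [Ag^+] = 2s, [SO4^2-] = s.
Ksp = [Ag^+]^2[SO4^2-]
So Ksp = (2s)^2 × s = 4s^3
Ksp = 4 × (1.80 × 10^-2)^3 = 2.3 × 10^-5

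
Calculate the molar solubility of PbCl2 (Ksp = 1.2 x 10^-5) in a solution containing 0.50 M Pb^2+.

2.4 × 10^-3 M

PbCl2(s) <=> Pb^2+(aq) + 2 Cl^-(aq)
Ksp = [Pb^2+][Cl^-]^2
Let s = moles of PbCl2 that dissolve per litre. [Pb^2+] = 0.50 + s ≈ 0.50, [Cl^-] = 2s (Ksp is small, so little additional dissolves).
Ksp ≈ 0.50 × (2s)^2
s = 2.4 × 10^-3 M
Check: s = 2.4 × 10^-3 ≪ 0.50, so the approximation is valid.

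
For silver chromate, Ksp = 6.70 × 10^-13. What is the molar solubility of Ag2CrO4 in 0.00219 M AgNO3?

1.40 × 10^-7 M

Ag2CrO4(s) ⇌ 2 Ag^+ + CrO4^2-
Ksp = [Ag^+]^2[CrO4^2-]
Let s be the molar solubility in this solution. [Ag^+] = 0.00219 + 2s ≈ 0.00219, [CrO4^2-] = s (since Ag^+ from AgNO3 dominates).
Ksp ≈ (0.00219)^2 × s
s = 1.40 × 10^-7 M
Check: 2s = 2.8 × 10^-7 ≪ 0.00219, so the approximation is valid.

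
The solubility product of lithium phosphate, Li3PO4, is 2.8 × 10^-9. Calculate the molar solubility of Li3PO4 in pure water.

Li3PO4(s) ⇌ 3 Li^+(aq) + PO4^3-(aq)
Ksp = [Li^+]^3[PO4^3-]
For each mole of Li3PO4 that dissolves: [Li^+] = 3s, [PO4^3-] = s.
Substituting: Ksp = (3s)^3s = 27s^4
s^4 = 2.8 × 10^-9 / 27, so s = 3.2 × 10^-3 M

s ≈ 3.2 × 10^-3 M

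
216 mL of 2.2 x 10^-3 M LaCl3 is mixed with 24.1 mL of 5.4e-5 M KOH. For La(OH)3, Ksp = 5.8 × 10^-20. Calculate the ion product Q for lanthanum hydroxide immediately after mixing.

Total volume = 216 + 24.1 = 240.1 mL.
[La^3+] = 2.2 x 10^-3 × (216/240.1) = 1.98 x 10^-3 M
[OH^-] = 5.4 x 10^-5 × (24.1/240.1) = 5.42 × 10^-6 M
La(OH)3(s) <=> La^3+(aq) + 3 OH^-(aq), so Q = [La^3+][OH^-]^3
Q = (1.98 × 10^-3)(5.42 × 10^-6)^3 = 3.2 × 10^-19
Q > Ksp, so La(OH)3 will precipitate.

Q ≈ 3.2 x 10^-19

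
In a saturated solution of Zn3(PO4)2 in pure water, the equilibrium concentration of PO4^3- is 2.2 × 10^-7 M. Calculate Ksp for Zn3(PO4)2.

Zn3(PO4)2(s) ⇌ 3 Zn^2+(aq) + 2 PO4^3-(aq)
Stoichiometry gives [Zn^2+] = (3/2)[PO4^3-] = 3.30 x 10^-7 M.
Ksp = [Zn^2+]^3[PO4^3-]^2
Ksp = (3.30 × 10^-7)^3 × (2.2 x 10^-7)^2 = 1.7 × 10^-33

Ksp = 1.7e-33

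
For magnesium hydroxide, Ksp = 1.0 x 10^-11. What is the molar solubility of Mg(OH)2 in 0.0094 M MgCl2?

s ≈ 1.6 × 10^-5 M

Mg(OH)2(s) ⇌ Mg^2+ + 2 OH^-
Ksp = [Mg^2+][OH^-]^2
Let s be the molar solubility in this solution. [Mg^2+] = 0.0094 + s ≈ 0.0094, [OH^-] = 2s (Ksp is small, so little additional dissolves).
Ksp ≈ 0.0094 × (2s)^2
s = 1.6 × 10^-5 M
Check: s = 1.6 × 10^-5 ≪ 0.0094, so the approximation is valid.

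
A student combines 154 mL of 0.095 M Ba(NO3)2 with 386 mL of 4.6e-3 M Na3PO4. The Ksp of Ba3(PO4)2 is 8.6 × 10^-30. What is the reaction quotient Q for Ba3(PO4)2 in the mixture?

2.2 x 10^-10

Total volume = 154 + 386 = 540 mL.
[Ba^2+] = 9.5 x 10^-2 × (154/540) = 2.71 × 10^-2 M
[PO4^3-] = 4.6 × 10^-3 × (386/540) = 3.29 × 10^-3 M
Ba3(PO4)2(s) ⇌ 3 Ba^2+(aq) + 2 PO4^3-(aq), so Q = [Ba^2+]^3[PO4^3-]^2
Q = (2.71 × 10^-2)^3(3.29 × 10^-3)^2 = 2.2 × 10^-10
Q > Ksp, so Ba3(PO4)2 will precipitate.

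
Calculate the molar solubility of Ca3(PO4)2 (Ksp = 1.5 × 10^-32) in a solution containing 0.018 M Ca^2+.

2.5 × 10^-14 M

Ca3(PO4)2(s) ⇌ 3 Ca^2+(aq) + 2 PO4^3-(aq)
Ksp = [Ca^2+]^3[PO4^3-]^2
If s mol/L dissolves here, [Ca^2+] = 0.018 + 3s ≈ 0.018, [PO4^3-] = 2s (since the Ca^2+ already present dominates).
Ksp ≈ (0.018)^3 × (2s)^2
s = 2.5 x 10^-14 M
Check: 3s = 7.6 x 10^-14 ≪ 0.018, so the approximation is valid.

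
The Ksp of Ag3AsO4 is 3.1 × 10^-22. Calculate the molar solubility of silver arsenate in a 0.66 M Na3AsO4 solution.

2.6e-8 M

Ag3AsO4(s) ⇌ 3 Ag^+ + AsO4^3-
Ksp = [Ag^+]^3[AsO4^3-]
If s mol/L dissolves here, [Ag^+] = 3s, [AsO4^3-] = 0.66 + s ≈ 0.66 (common-ion effect: AsO4^3- is already 0.66 M).
Ksp ≈ (3s)^3 × 0.66
s = 2.6 x 10^-8 M
Check: s = 2.6 x 10^-8 ≪ 0.66, so the approximation is valid.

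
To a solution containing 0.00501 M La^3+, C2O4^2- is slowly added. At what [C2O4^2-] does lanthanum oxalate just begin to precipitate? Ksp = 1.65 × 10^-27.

La2(C2O4)3(s) <=> 2 La^3+ + 3 C2O4^2-
Ksp = [La^3+]^2[C2O4^2-]^3
Precipitation begins when Q = Ksp. With [La^3+] = 0.00501 M:
1.65 × 10^-27 = (0.00501)^2 × [C2O4^2-]^3
[C2O4^2-] = (1.65 × 10^-27 / 2.510 × 10^-5)^(1/3) = 4.04 x 10^-8 M

4.04e-8 M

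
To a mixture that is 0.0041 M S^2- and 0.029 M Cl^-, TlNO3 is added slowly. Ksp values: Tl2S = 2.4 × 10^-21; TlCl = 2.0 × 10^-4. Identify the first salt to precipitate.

Tl2S

Each salt begins to precipitate when Q = Ksp, i.e. when [Tl^+] reaches its threshold.
For Tl2S: 2.4 × 10^-21 = 0.0041 × [Tl^+]^2  ⇒  [Tl^+] = 7.7 × 10^-10 M.
For TlCl: 2.0 × 10^-4 = 0.029 × [Tl^+]  ⇒  [Tl^+] = 6.9 x 10^-3 M.
The salt with the lower threshold [Tl^+] precipitates first: Tl2S.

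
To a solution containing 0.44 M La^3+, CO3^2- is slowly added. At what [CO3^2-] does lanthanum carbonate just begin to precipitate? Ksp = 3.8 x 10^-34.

[CO3^2-] ≈ 1.3e-11 M

La2(CO3)3(s) ⇌ 2 La^3+ + 3 CO3^2-
Ksp = [La^3+]^2[CO3^2-]^3
Precipitation begins when Q = Ksp. With [La^3+] = 0.44 M:
3.8 x 10^-34 = (0.44)^2 × [CO3^2-]^3
[CO3^2-] = (3.8 x 10^-34 / 1.94 × 10^-1)^(1/3) = 1.3 × 10^-11 M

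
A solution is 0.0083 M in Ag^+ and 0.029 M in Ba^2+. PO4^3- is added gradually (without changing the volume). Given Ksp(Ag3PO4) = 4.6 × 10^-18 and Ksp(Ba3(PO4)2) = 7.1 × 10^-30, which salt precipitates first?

Ba3(PO4)2

Each salt begins to precipitate when Q = Ksp, i.e. when [PO4^3-] reaches its threshold.
For Ag3PO4: 4.6 × 10^-18 = (0.0083)^3 × [PO4^3-]  ⇒  [PO4^3-] = 8.0 × 10^-12 M.
For Ba3(PO4)2: 7.1 × 10^-30 = (0.029)^3 × [PO4^3-]^2  ⇒  [PO4^3-] = 5.4 x 10^-13 M.
The salt with the lower threshold [PO4^3-] precipitates first: Ba3(PO4)2.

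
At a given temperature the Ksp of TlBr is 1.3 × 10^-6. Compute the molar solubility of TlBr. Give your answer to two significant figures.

s ≈ 1.1 × 10^-3 M

TlBr(s) <=> Tl^+(aq) + Br^-(aq)
Ksp = [Tl^+][Br^-]
Let s = molar solubility. Then [Tl^+] = s and [Br^-] = s.
Ksp = (s)(s) = s^2
s = √(1.3 × 10^-6) = 1.1 x 10^-3 M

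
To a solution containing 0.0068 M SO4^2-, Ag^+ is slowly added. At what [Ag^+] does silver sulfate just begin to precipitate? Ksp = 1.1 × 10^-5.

[Ag^+] = 0.040 M

Ag2SO4(s) ⇌ 2 Ag^+(aq) + SO4^2-(aq)
Ksp = [Ag^+]^2[SO4^2-]
Precipitation begins when Q = Ksp. With [SO4^2-] = 0.0068 M:
1.1 × 10^-5 = (0.0068) × [Ag^+]^2
[Ag^+] = (1.1 × 10^-5 / 6.8 x 10^-3)^(1/2) = 4.0 x 10^-2 M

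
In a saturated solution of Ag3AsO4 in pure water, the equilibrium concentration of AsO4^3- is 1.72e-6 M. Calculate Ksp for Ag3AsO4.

Ag3AsO4(s) <=> 3 Ag^+(aq) + AsO4^3-(aq)
Stoichiometry gives [Ag^+] = (3/1)[AsO4^3-] = 5.160 × 10^-6 M.
Ksp = [Ag^+]^3[AsO4^3-]
Ksp = (5.160 × 10^-6)^3 × 1.72 × 10^-6 = 2.36 x 10^-22

2.36e-22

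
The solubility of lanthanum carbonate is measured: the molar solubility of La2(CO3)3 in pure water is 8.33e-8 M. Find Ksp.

Ksp = 4.33 × 10^-34

La2(CO3)3(s) <=> 2 La^3+(aq) + 3 CO3^2-(aq)
For each mole of La2(CO3)3 that dissolves: [La^3+] = 2s, [CO3^2-] = 3s.
Ksp = [La^3+]^2[CO3^2-]^3
So Ksp = (2s)^2 × (3s)^3 = 108s^5
With s = 8.33 × 10^-8: Ksp = 4.33 × 10^-34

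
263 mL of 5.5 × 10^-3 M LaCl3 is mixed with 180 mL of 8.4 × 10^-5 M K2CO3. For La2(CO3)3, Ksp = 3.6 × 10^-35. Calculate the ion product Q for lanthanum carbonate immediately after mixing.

Total volume = 263 + 180 = 443 mL.
[La^3+] = 5.5 x 10^-3 × (263/443) = 3.27 x 10^-3 M
[CO3^2-] = 8.4 x 10^-5 × (180/443) = 3.41 × 10^-5 M
La2(CO3)3(s) ⇌ 2 La^3+ + 3 CO3^2-, so Q = [La^3+]^2[CO3^2-]^3
Q = (3.27 × 10^-3)^2(3.41 × 10^-5)^3 = 4.2 × 10^-19
Q > Ksp, so La2(CO3)3 will precipitate.

Q ≈ 4.2 x 10^-19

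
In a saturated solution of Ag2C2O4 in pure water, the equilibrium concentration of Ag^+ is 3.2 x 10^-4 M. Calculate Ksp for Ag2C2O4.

Ag2C2O4(s) ⇌ 2 Ag^+(aq) + C2O4^2-(aq)
Stoichiometry gives [C2O4^2-] = (1/2)[Ag^+] = 1.60 × 10^-4 M.
Ksp = [Ag^+]^2[C2O4^2-]
Ksp = (3.2 x 10^-4)^2 × 1.60 × 10^-4 = 1.6 × 10^-11

Ksp ≈ 1.6 x 10^-11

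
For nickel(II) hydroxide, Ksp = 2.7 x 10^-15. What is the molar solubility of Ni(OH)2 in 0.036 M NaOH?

s = 2.1e-12 M

Ni(OH)2(s) ⇌ Ni^2+(aq) + 2 OH^-(aq)
Ksp = [Ni^2+][OH^-]^2
Let s = moles of Ni(OH)2 that dissolve per litre. [Ni^2+] = s, [OH^-] = 0.036 + 2s ≈ 0.036 (Ksp is small, so little additional dissolves).
Ksp ≈ s × (0.036)^2
s = 2.1 × 10^-12 M
Check: 2s = 4.2 x 10^-12 ≪ 0.036, so the approximation is valid.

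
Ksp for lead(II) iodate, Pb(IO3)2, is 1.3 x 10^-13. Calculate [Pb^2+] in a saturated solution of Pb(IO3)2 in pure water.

[Pb^2+] ≈ 3.2 × 10^-5 M

Pb(IO3)2(s) <=> Pb^2+(aq) + 2 IO3^-(aq)
Ksp = [Pb^2+][IO3^-]^2
Let s = molar solubility. Then [Pb^2+] = s and [IO3^-] = 2s.
So Ksp = s × (2s)^2 = 4s^3
Solving, s = (1.3 x 10^-13/4)^(1/3) = 3.19 x 10^-5 M
[Pb^2+] = s = 3.2 x 10^-5 M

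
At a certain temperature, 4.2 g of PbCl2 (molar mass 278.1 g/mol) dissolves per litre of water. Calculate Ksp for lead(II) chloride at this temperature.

1.4 × 10^-5

Molar solubility s = (4.2 g/L) / (278.1 g/mol) = 1.51 × 10^-2 M.
PbCl2(s) <=> Pb^2+ + 2 Cl^-
With molar solubility s: [Pb^2+] = s, [Cl^-] = 2s.
Ksp = [Pb^2+][Cl^-]^2
Ksp = s(2s)^2 = 4s^3
With s = 1.51 x 10^-2: Ksp = 1.4 x 10^-5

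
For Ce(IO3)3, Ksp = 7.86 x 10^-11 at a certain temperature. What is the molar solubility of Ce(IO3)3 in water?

1.31 × 10^-3 M

Ce(IO3)3(s) ⇌ Ce^3+ + 3 IO3^-
Ksp = [Ce^3+][IO3^-]^3
With molar solubility s: [Ce^3+] = s, [IO3^-] = 3s.
So Ksp = s × (3s)^3 = 27s^4
s^4 = 7.86 x 10^-11 / 27, so s = 1.31 × 10^-3 M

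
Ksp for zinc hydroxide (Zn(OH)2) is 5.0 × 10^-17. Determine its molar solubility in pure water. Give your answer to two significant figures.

s ≈ 2.3 x 10^-6 M

Zn(OH)2(s) ⇌ Zn^2+ + 2 OH^-
Ksp = [Zn^2+][OH^-]^2
With molar solubility s: [Zn^2+] = s, [OH^-] = 2s.
Ksp = s(2s)^2 = 4s^3
s = (5.0 × 10^-17 / 4)^(1/3) = 2.3 × 10^-6 M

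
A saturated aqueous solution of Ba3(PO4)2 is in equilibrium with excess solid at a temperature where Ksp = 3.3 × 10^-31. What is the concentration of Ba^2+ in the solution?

Ba3(PO4)2(s) ⇌ 3 Ba^2+(aq) + 2 PO4^3-(aq)
Ksp = [Ba^2+]^3[PO4^3-]^2
If s mol/L of Ba3(PO4)2 dissolves, [Ba^2+] = 3s and [PO4^3-] = 2s.
Substituting: Ksp = (3s)^3(2s)^2 = 108s^5
Solving, s = (3.3 × 10^-31/108)^(1/5) = 3.14 × 10^-7 M
[Ba^2+] = 3s = 9.4 x 10^-7 M

9.4 x 10^-7 M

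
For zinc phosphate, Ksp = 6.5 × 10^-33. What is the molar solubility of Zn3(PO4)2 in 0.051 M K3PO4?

s ≈ 4.5e-11 M

Zn3(PO4)2(s) ⇌ 3 Zn^2+ + 2 PO4^3-
Ksp = [Zn^2+]^3[PO4^3-]^2
If s mol/L dissolves here, [Zn^2+] = 3s, [PO4^3-] = 0.051 + 2s ≈ 0.051 (common-ion effect: PO4^3- is already 0.051 M).
Ksp ≈ (3s)^3 × (0.051)^2
s = 4.5 × 10^-11 M
Check: 2s = 9.0 x 10^-11 ≪ 0.051, so the approximation is valid.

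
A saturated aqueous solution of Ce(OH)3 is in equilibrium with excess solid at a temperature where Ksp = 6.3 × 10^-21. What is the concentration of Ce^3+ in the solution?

[Ce^3+] = 3.9e-6 M

Ce(OH)3(s) ⇌ Ce^3+(aq) + 3 OH^-(aq)
Ksp = [Ce^3+][OH^-]^3
Let s = molar solubility. Then [Ce^3+] = s and [OH^-] = 3s.
Ksp = s(3s)^3 = 27s^4
s^4 = 6.3 × 10^-21 / 27, so s = 3.91 × 10^-6 M
[Ce^3+] = s = 3.9 × 10^-6 M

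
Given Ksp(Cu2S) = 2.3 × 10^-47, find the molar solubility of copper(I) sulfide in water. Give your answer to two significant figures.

Cu2S(s) ⇌ 2 Cu^+(aq) + S^2-(aq)
Ksp = [Cu^+]^2[S^2-]
For each mole of Cu2S that dissolves: [Cu^+] = 2s, [S^2-] = s.
Ksp = (2s)^2s = 4s^3
Solving, s = (2.3 × 10^-47/4)^(1/3) = 1.8 × 10^-16 M

s = 1.8e-16 M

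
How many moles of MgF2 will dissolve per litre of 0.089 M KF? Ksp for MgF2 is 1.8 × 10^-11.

MgF2(s) ⇌ Mg^2+(aq) + 2 F^-(aq)
Ksp = [Mg^2+][F^-]^2
If s mol/L dissolves here, [Mg^2+] = s, [F^-] = 0.089 + 2s ≈ 0.089 (common-ion effect: F^- is already 0.089 M).
Ksp ≈ s × (0.089)^2
s = 2.3 × 10^-9 M
Check: 2s = 4.5 x 10^-9 ≪ 0.089, so the approximation is valid.

s = 2.3e-9 M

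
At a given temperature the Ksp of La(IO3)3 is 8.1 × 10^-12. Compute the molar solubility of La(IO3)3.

s = 7.4e-4 M

La(IO3)3(s) ⇌ La^3+ + 3 IO3^-
Ksp = [La^3+][IO3^-]^3
For each mole of La(IO3)3 that dissolves: [La^3+] = s, [IO3^-] = 3s.
So Ksp = s × (3s)^3 = 27s^4
s^4 = 8.1 × 10^-12 / 27, so s = 7.4 x 10^-4 M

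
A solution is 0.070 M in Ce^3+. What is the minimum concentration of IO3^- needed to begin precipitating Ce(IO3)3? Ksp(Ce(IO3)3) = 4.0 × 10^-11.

[IO3^-] = 8.3 × 10^-4 M

Ce(IO3)3(s) ⇌ Ce^3+(aq) + 3 IO3^-(aq)
Ksp = [Ce^3+][IO3^-]^3
Precipitation begins when Q = Ksp. With [Ce^3+] = 0.070 M:
4.0 × 10^-11 = (0.070) × [IO3^-]^3
[IO3^-] = (4.0 × 10^-11 / 7.0 × 10^-2)^(1/3) = 8.3 x 10^-4 M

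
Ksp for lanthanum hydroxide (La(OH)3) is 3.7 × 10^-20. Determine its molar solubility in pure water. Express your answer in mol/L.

La(OH)3(s) <=> La^3+ + 3 OH^-
Ksp = [La^3+][OH^-]^3
For each mole of La(OH)3 that dissolves: [La^3+] = s, [OH^-] = 3s.
So Ksp = s × (3s)^3 = 27s^4
Solving, s = (3.7 × 10^-20/27)^(1/4) = 6.1 × 10^-6 M

s ≈ 6.1e-6 M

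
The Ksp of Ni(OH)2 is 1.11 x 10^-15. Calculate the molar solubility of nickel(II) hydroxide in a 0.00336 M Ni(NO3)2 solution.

s ≈ 2.87 x 10^-7 M

Ni(OH)2(s) ⇌ Ni^2+(aq) + 2 OH^-(aq)
Ksp = [Ni^2+][OH^-]^2
Let s be the molar solubility in this solution. [Ni^2+] = 0.00336 + s ≈ 0.00336, [OH^-] = 2s (common-ion effect: Ni^2+ is already 0.00336 M).
Ksp ≈ 0.00336 × (2s)^2
s = 2.87 x 10^-7 M
Check: s = 2.9 x 10^-7 ≪ 0.00336, so the approximation is valid.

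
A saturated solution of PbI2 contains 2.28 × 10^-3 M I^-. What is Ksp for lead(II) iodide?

PbI2(s) ⇌ Pb^2+(aq) + 2 I^-(aq)
Stoichiometry gives [Pb^2+] = (1/2)[I^-] = 1.140 × 10^-3 M.
Ksp = [Pb^2+][I^-]^2
Ksp = 1.140 × 10^-3 × (2.28 × 10^-3)^2 = 5.93 × 10^-9

5.93e-9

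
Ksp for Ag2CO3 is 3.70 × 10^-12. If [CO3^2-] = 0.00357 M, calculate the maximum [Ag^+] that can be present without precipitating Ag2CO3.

3.22e-5 M

Ag2CO3(s) ⇌ 2 Ag^+ + CO3^2-
Ksp = [Ag^+]^2[CO3^2-]
Precipitation begins when Q = Ksp. With [CO3^2-] = 0.00357 M:
3.70 × 10^-12 = (0.00357) × [Ag^+]^2
[Ag^+] = (3.70 × 10^-12 / 3.57 x 10^-3)^(1/2) = 3.22 x 10^-5 M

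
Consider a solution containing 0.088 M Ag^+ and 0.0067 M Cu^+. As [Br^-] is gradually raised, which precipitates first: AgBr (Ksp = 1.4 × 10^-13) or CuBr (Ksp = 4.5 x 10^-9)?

AgBr

Each salt begins to precipitate when Q = Ksp, i.e. when [Br^-] reaches its threshold.
For AgBr: 1.4 × 10^-13 = 0.088 × [Br^-]  ⇒  [Br^-] = 1.6 × 10^-12 M.
For CuBr: 4.5 x 10^-9 = 0.0067 × [Br^-]  ⇒  [Br^-] = 6.7 × 10^-7 M.
The salt with the lower threshold [Br^-] precipitates first: AgBr.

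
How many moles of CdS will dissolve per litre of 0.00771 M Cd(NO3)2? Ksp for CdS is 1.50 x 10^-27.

CdS(s) <=> Cd^2+(aq) + S^2-(aq)
Ksp = [Cd^2+][S^2-]
If s mol/L dissolves here, [Cd^2+] = 0.00771 + s ≈ 0.00771, [S^2-] = s (since Cd^2+ from Cd(NO3)2 dominates).
Ksp ≈ 0.00771 × s
s = 1.95 x 10^-25 M
Check: s = 1.9 x 10^-25 ≪ 0.00771, so the approximation is valid.

1.95 × 10^-25 M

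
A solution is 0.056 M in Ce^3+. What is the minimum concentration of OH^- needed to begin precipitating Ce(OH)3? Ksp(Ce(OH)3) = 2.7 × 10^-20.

[OH^-] ≈ 7.8e-7 M

Ce(OH)3(s) ⇌ Ce^3+ + 3 OH^-
Ksp = [Ce^3+][OH^-]^3
Precipitation begins when Q = Ksp. With [Ce^3+] = 0.056 M:
2.7 × 10^-20 = (0.056) × [OH^-]^3
[OH^-] = (2.7 × 10^-20 / 5.6 × 10^-2)^(1/3) = 7.8 × 10^-7 M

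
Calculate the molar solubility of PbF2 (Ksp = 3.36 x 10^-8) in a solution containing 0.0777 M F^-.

PbF2(s) <=> Pb^2+ + 2 F^-
Ksp = [Pb^2+][F^-]^2
Let s be the molar solubility in this solution. [Pb^2+] = s, [F^-] = 0.0777 + 2s ≈ 0.0777 (common-ion effect: F^- is already 0.0777 M).
Ksp ≈ s × (0.0777)^2
s = 5.57 × 10^-6 M
Check: 2s = 1.1 × 10^-5 ≪ 0.0777, so the approximation is valid.

s ≈ 5.57 × 10^-6 M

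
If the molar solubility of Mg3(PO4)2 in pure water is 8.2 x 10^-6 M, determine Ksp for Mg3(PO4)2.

Ksp = 4.0e-24

Mg3(PO4)2(s) ⇌ 3 Mg^2+ + 2 PO4^3-
For each mole of Mg3(PO4)2 that dissolves: [Mg^2+] = 3s, [PO4^3-] = 2s.
Ksp = [Mg^2+]^3[PO4^3-]^2
So Ksp = (3s)^3 × (2s)^2 = 108s^5
Ksp = 108 × (8.2 × 10^-6)^5 = 4.0 x 10^-24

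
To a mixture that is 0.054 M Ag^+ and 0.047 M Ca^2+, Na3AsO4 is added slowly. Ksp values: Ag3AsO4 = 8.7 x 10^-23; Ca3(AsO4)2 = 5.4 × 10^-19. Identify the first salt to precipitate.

Each salt begins to precipitate when Q = Ksp, i.e. when [AsO4^3-] reaches its threshold.
For Ag3AsO4: 8.7 x 10^-23 = (0.054)^3 × [AsO4^3-]  ⇒  [AsO4^3-] = 5.5 × 10^-19 M.
For Ca3(AsO4)2: 5.4 × 10^-19 = (0.047)^3 × [AsO4^3-]^2  ⇒  [AsO4^3-] = 7.2 × 10^-8 M.
The salt with the lower threshold [AsO4^3-] precipitates first: Ag3AsO4.

Ag3AsO4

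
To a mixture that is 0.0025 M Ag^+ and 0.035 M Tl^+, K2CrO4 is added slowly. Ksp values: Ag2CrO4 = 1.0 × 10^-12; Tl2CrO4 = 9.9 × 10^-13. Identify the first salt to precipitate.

Precipitation of each salt starts when its ion product equals its Ksp.
For Ag2CrO4: 1.0 × 10^-12 = (0.0025)^2 × [CrO4^2-]  ⇒  [CrO4^2-] = 1.6 x 10^-7 M.
For Tl2CrO4: 9.9 × 10^-13 = (0.035)^2 × [CrO4^2-]  ⇒  [CrO4^2-] = 8.1 × 10^-10 M.
The salt with the lower threshold [CrO4^2-] precipitates first: Tl2CrO4.

Tl2CrO4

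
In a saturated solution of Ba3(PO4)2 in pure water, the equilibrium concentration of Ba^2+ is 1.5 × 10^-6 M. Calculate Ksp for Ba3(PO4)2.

3.4 × 10^-30

Ba3(PO4)2(s) ⇌ 3 Ba^2+(aq) + 2 PO4^3-(aq)
Stoichiometry gives [PO4^3-] = (2/3)[Ba^2+] = 1.00 x 10^-6 M.
Ksp = [Ba^2+]^3[PO4^3-]^2
Ksp = (1.5 × 10^-6)^3 × (1.00 × 10^-6)^2 = 3.4 × 10^-30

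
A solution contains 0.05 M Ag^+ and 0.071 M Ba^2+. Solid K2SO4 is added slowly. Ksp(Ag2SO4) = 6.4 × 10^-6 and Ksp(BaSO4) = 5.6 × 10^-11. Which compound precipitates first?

BaSO4

Each salt begins to precipitate when Q = Ksp, i.e. when [SO4^2-] reaches its threshold.
For Ag2SO4: 6.4 × 10^-6 = (0.05)^2 × [SO4^2-]  ⇒  [SO4^2-] = 2.6 × 10^-3 M.
For BaSO4: 5.6 × 10^-11 = 0.071 × [SO4^2-]  ⇒  [SO4^2-] = 7.9 x 10^-10 M.
The salt with the lower threshold [SO4^2-] precipitates first: BaSO4.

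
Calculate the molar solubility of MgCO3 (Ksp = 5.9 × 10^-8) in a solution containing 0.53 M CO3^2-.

s = 1.1 × 10^-7 M

MgCO3(s) ⇌ Mg^2+(aq) + CO3^2-(aq)
Ksp = [Mg^2+][CO3^2-]
Let s be the molar solubility in this solution. [Mg^2+] = s, [CO3^2-] = 0.53 + s ≈ 0.53 (common-ion effect: CO3^2- is already 0.53 M).
Ksp ≈ s × 0.53
s = 1.1 x 10^-7 M
Check: s = 1.1 × 10^-7 ≪ 0.53, so the approximation is valid.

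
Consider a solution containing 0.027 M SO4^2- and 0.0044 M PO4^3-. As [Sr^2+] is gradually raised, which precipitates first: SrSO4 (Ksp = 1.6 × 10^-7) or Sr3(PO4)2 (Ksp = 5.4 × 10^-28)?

Precipitation of each salt starts when its ion product equals its Ksp.
For SrSO4: 1.6 × 10^-7 = 0.027 × [Sr^2+]  ⇒  [Sr^2+] = 5.9 × 10^-6 M.
For Sr3(PO4)2: 5.4 × 10^-28 = (0.0044)^2 × [Sr^2+]^3  ⇒  [Sr^2+] = 3.0 × 10^-8 M.
The salt with the lower threshold [Sr^2+] precipitates first: Sr3(PO4)2.

Sr3(PO4)2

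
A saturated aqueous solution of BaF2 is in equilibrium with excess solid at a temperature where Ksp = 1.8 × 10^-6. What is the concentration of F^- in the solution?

BaF2(s) ⇌ Ba^2+ + 2 F^-
Ksp = [Ba^2+][F^-]^2
For each mole of BaF2 that dissolves: [Ba^2+] = s, [F^-] = 2s.
Substituting: Ksp = s(2s)^2 = 4s^3
Solving, s = (1.8 × 10^-6/4)^(1/3) = 7.66 x 10^-3 M
[F^-] = 2s = 1.5 × 10^-2 M

[F^-] ≈ 0.015 M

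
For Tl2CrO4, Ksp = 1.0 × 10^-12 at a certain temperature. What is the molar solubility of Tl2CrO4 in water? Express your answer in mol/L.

s ≈ 6.3e-5 M

Tl2CrO4(s) ⇌ 2 Tl^+(aq) + CrO4^2-(aq)
Ksp = [Tl^+]^2[CrO4^2-]
If s mol/L of Tl2CrO4 dissolves, [Tl^+] = 2s and [CrO4^2-] = s.
Ksp = (2s)^2s = 4s^3
s^3 = 1.0 × 10^-12 / 4, so s = 6.3 × 10^-5 M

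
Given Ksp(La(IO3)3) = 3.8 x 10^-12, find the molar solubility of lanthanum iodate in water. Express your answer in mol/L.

s = 6.1e-4 M

La(IO3)3(s) <=> La^3+(aq) + 3 IO3^-(aq)
Ksp = [La^3+][IO3^-]^3
Let s = molar solubility. Then [La^3+] = s and [IO3^-] = 3s.
Substituting: Ksp = s(3s)^3 = 27s^4
Solving, s = (3.8 x 10^-12/27)^(1/4) = 6.1 × 10^-4 M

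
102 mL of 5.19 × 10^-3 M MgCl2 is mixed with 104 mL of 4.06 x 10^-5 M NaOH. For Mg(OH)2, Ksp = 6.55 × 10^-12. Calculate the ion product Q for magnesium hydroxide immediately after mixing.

Total volume = 102 + 104 = 206 mL.
[Mg^2+] = 5.19 x 10^-3 × (102/206) = 2.570 x 10^-3 M
[OH^-] = 4.06 x 10^-5 × (104/206) = 2.050 x 10^-5 M
Mg(OH)2(s) <=> Mg^2+(aq) + 2 OH^-(aq), so Q = [Mg^2+][OH^-]^2
Q = (2.570 x 10^-3)(2.050 x 10^-5)^2 = 1.08 x 10^-12
Q < Ksp, so no precipitate of Mg(OH)2 forms.

1.08e-12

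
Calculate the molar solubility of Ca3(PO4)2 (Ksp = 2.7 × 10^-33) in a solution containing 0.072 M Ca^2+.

Ca3(PO4)2(s) ⇌ 3 Ca^2+ + 2 PO4^3-
Ksp = [Ca^2+]^3[PO4^3-]^2
Let s be the molar solubility in this solution. [Ca^2+] = 0.072 + 3s ≈ 0.072, [PO4^3-] = 2s (Ksp is small, so little additional dissolves).
Ksp ≈ (0.072)^3 × (2s)^2
s = 1.3 × 10^-15 M
Check: 3s = 4.0 × 10^-15 ≪ 0.072, so the approximation is valid.

s = 1.3e-15 M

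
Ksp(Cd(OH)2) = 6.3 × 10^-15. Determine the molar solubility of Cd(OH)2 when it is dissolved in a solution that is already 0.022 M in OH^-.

Cd(OH)2(s) ⇌ Cd^2+ + 2 OH^-
Ksp = [Cd^2+][OH^-]^2
Let s be the molar solubility in this solution. [Cd^2+] = s, [OH^-] = 0.022 + 2s ≈ 0.022 (since the OH^- already present dominates).
Ksp ≈ s × (0.022)^2
s = 1.3 × 10^-11 M
Check: 2s = 2.6 x 10^-11 ≪ 0.022, so the approximation is valid.

s = 1.3e-11 M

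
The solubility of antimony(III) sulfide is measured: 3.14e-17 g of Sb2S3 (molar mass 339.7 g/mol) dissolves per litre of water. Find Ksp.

Ksp = 7.29 x 10^-94

Molar solubility s = (3.14 × 10^-17 g/L) / (339.7 g/mol) = 9.243 × 10^-20 M.
Sb2S3(s) ⇌ 2 Sb^3+(aq) + 3 S^2-(aq)
With molar solubility s: [Sb^3+] = 2s, [S^2-] = 3s.
Ksp = [Sb^3+]^2[S^2-]^3
Substituting: Ksp = (2s)^2(3s)^3 = 108s^5
With s = 9.243 x 10^-20: Ksp = 7.29 × 10^-94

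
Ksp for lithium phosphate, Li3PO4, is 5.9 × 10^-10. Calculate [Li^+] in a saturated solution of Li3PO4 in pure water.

6.5 × 10^-3 M

Li3PO4(s) <=> 3 Li^+ + PO4^3-
Ksp = [Li^+]^3[PO4^3-]
Let s = molar solubility. Then [Li^+] = 3s and [PO4^3-] = s.
Substituting: Ksp = (3s)^3s = 27s^4
s^4 = 5.9 × 10^-10 / 27, so s = 2.16 x 10^-3 M
[Li^+] = 3s = 6.5 x 10^-3 M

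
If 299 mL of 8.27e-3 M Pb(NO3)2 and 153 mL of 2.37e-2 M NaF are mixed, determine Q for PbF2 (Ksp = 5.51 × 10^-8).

Total volume = 299 + 153 = 452 mL.
[Pb^2+] = 8.27 x 10^-3 × (299/452) = 5.471 × 10^-3 M
[F^-] = 2.37 x 10^-2 × (153/452) = 8.022 × 10^-3 M
PbF2(s) ⇌ Pb^2+(aq) + 2 F^-(aq), so Q = [Pb^2+][F^-]^2
Q = (5.471 x 10^-3)(8.022 x 10^-3)^2 = 3.52 x 10^-7
Q > Ksp, so PbF2 will precipitate.

3.52 x 10^-7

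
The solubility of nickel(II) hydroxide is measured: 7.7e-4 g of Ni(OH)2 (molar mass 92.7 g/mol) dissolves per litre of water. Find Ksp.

Ksp ≈ 2.3e-15

Molar solubility s = (7.7 x 10^-4 g/L) / (92.7 g/mol) = 8.31 × 10^-6 M.
Ni(OH)2(s) ⇌ Ni^2+(aq) + 2 OH^-(aq)
Let s = molar solubility. Then [Ni^2+] = s and [OH^-] = 2s.
Ksp = [Ni^2+][OH^-]^2
So Ksp = s × (2s)^2 = 4s^3
Ksp = 4 × (8.31 x 10^-6)^3 = 2.3 × 10^-15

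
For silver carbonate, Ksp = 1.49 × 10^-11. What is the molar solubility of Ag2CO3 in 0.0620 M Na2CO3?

7.75 × 10^-6 M

Ag2CO3(s) ⇌ 2 Ag^+ + CO3^2-
Ksp = [Ag^+]^2[CO3^2-]
If s mol/L dissolves here, [Ag^+] = 2s, [CO3^2-] = 0.0620 + s ≈ 0.0620 (Ksp is small, so little additional dissolves).
Ksp ≈ (2s)^2 × 0.0620
s = 7.75 × 10^-6 M
Check: s = 7.8 x 10^-6 ≪ 0.0620, so the approximation is valid.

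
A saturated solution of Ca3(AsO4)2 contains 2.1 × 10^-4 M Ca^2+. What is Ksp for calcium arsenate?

Ksp ≈ 1.8 × 10^-19

Ca3(AsO4)2(s) <=> 3 Ca^2+(aq) + 2 AsO4^3-(aq)
Stoichiometry gives [AsO4^3-] = (2/3)[Ca^2+] = 1.40 × 10^-4 M.
Ksp = [Ca^2+]^3[AsO4^3-]^2
Ksp = (2.1 × 10^-4)^3 × (1.40 × 10^-4)^2 = 1.8 × 10^-19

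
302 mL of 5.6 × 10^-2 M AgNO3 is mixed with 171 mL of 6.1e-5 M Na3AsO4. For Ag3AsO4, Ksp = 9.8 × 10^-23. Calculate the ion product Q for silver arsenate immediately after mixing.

Total volume = 302 + 171 = 473 mL.
[Ag^+] = 5.6 x 10^-2 × (302/473) = 3.58 × 10^-2 M
[AsO4^3-] = 6.1 x 10^-5 × (171/473) = 2.21 × 10^-5 M
Ag3AsO4(s) ⇌ 3 Ag^+ + AsO4^3-, so Q = [Ag^+]^3[AsO4^3-]
Q = (3.58 × 10^-2)^3(2.21 × 10^-5) = 1.0 × 10^-9
Q > Ksp, so Ag3AsO4 will precipitate.

Q ≈ 1.0e-9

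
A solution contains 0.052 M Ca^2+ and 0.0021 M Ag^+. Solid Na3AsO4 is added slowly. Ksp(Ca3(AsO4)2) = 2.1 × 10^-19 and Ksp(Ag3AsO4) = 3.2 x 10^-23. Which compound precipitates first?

Ag3AsO4

Precipitation of each salt starts when its ion product equals its Ksp.
For Ca3(AsO4)2: 2.1 × 10^-19 = (0.052)^3 × [AsO4^3-]^2  ⇒  [AsO4^3-] = 3.9 x 10^-8 M.
For Ag3AsO4: 3.2 x 10^-23 = (0.0021)^3 × [AsO4^3-]  ⇒  [AsO4^3-] = 3.5 × 10^-15 M.
The salt with the lower threshold [AsO4^3-] precipitates first: Ag3AsO4.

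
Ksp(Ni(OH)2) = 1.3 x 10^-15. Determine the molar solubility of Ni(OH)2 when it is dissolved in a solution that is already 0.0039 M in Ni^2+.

Ni(OH)2(s) <=> Ni^2+ + 2 OH^-
Ksp = [Ni^2+][OH^-]^2
Let s be the molar solubility in this solution. [Ni^2+] = 0.0039 + s ≈ 0.0039, [OH^-] = 2s (Ksp is small, so little additional dissolves).
Ksp ≈ 0.0039 × (2s)^2
s = 2.9 x 10^-7 M
Check: s = 2.9 × 10^-7 ≪ 0.0039, so the approximation is valid.

s = 2.9 × 10^-7 M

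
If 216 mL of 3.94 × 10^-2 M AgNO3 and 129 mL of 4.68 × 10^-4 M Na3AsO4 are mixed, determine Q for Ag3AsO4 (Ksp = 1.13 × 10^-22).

2.63 x 10^-9

Total volume = 216 + 129 = 345 mL.
[Ag^+] = 3.94 × 10^-2 × (216/345) = 2.467 × 10^-2 M
[AsO4^3-] = 4.68 × 10^-4 × (129/345) = 1.750 × 10^-4 M
Ag3AsO4(s) ⇌ 3 Ag^+ + AsO4^3-, so Q = [Ag^+]^3[AsO4^3-]
Q = (2.467 × 10^-2)^3(1.750 × 10^-4) = 2.63 × 10^-9
Q > Ksp, so Ag3AsO4 will precipitate.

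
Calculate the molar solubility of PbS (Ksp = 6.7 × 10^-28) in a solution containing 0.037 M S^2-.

s = 1.8 × 10^-26 M

PbS(s) <=> Pb^2+ + S^2-
Ksp = [Pb^2+][S^2-]
Let s = moles of PbS that dissolve per litre. [Pb^2+] = s, [S^2-] = 0.037 + s ≈ 0.037 (common-ion effect: S^2- is already 0.037 M).
Ksp ≈ s × 0.037
s = 1.8 x 10^-26 M
Check: s = 1.8 × 10^-26 ≪ 0.037, so the approximation is valid.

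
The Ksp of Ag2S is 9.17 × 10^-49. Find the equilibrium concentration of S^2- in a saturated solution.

6.12 × 10^-17 M

Ag2S(s) ⇌ 2 Ag^+(aq) + S^2-(aq)
Ksp = [Ag^+]^2[S^2-]
With molar solubility s: [Ag^+] = 2s, [S^2-] = s.
So Ksp = (2s)^2 × s = 4s^3
s = (9.17 × 10^-49 / 4)^(1/3) = 6.120 × 10^-17 M
[S^2-] = s = 6.12 x 10^-17 M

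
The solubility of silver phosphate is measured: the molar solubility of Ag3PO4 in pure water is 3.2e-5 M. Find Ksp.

Ksp = 2.8 × 10^-17

Ag3PO4(s) <=> 3 Ag^+ + PO4^3-
If s mol/L of Ag3PO4 dissolves, [Ag^+] = 3s and [PO4^3-] = s.
Ksp = [Ag^+]^3[PO4^3-]
So Ksp = (3s)^3 × s = 27s^4
With s = 3.2 × 10^-5: Ksp = 2.8 × 10^-17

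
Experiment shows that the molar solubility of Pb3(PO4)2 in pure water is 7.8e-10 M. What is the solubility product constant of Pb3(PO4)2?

Pb3(PO4)2(s) <=> 3 Pb^2+(aq) + 2 PO4^3-(aq)
If s mol/L of Pb3(PO4)2 dissolves, [Pb^2+] = 3s and [PO4^3-] = 2s.
Ksp = [Pb^2+]^3[PO4^3-]^2
So Ksp = (3s)^3 × (2s)^2 = 108s^5
With s = 7.8 x 10^-10: Ksp = 3.1 × 10^-44

Ksp = 3.1e-44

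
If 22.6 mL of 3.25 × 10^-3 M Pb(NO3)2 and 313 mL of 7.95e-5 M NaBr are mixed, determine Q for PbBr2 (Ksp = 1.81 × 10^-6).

Total volume = 22.6 + 313 = 335.6 mL.
[Pb^2+] = 3.25 × 10^-3 × (22.6/335.6) = 2.189 x 10^-4 M
[Br^-] = 7.95 × 10^-5 × (313/335.6) = 7.415 × 10^-5 M
PbBr2(s) ⇌ Pb^2+ + 2 Br^-, so Q = [Pb^2+][Br^-]^2
Q = (2.189 x 10^-4)(7.415 x 10^-5)^2 = 1.20 × 10^-12
Q < Ksp, so no precipitate of PbBr2 forms.

1.20e-12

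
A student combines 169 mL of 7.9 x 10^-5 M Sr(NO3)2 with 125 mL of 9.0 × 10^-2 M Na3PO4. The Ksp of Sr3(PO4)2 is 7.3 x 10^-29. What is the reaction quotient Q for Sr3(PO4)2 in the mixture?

Q ≈ 1.4 × 10^-16

Total volume = 169 + 125 = 294 mL.
[Sr^2+] = 7.9 × 10^-5 × (169/294) = 4.54 × 10^-5 M
[PO4^3-] = 9.0 x 10^-2 × (125/294) = 3.83 × 10^-2 M
Sr3(PO4)2(s) <=> 3 Sr^2+(aq) + 2 PO4^3-(aq), so Q = [Sr^2+]^3[PO4^3-]^2
Q = (4.54 x 10^-5)^3(3.83 x 10^-2)^2 = 1.4 × 10^-16
Q > Ksp, so Sr3(PO4)2 will precipitate.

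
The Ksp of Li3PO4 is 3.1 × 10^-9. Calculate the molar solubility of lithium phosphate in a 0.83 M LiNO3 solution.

s = 5.4e-9 M

Li3PO4(s) <=> 3 Li^+ + PO4^3-
Ksp = [Li^+]^3[PO4^3-]
Let s = moles of Li3PO4 that dissolve per litre. [Li^+] = 0.83 + 3s ≈ 0.83, [PO4^3-] = s (since Li^+ from LiNO3 dominates).
Ksp ≈ (0.83)^3 × s
s = 5.4 × 10^-9 M
Check: 3s = 1.6 × 10^-8 ≪ 0.83, so the approximation is valid.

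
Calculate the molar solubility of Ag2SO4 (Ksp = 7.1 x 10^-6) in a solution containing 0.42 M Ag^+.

4.0e-5 M

Ag2SO4(s) ⇌ 2 Ag^+ + SO4^2-
Ksp = [Ag^+]^2[SO4^2-]
Let s = moles of Ag2SO4 that dissolve per litre. [Ag^+] = 0.42 + 2s ≈ 0.42, [SO4^2-] = s (common-ion effect: Ag^+ is already 0.42 M).
Ksp ≈ (0.42)^2 × s
s = 4.0 x 10^-5 M
Check: 2s = 8.0 x 10^-5 ≪ 0.42, so the approximation is valid.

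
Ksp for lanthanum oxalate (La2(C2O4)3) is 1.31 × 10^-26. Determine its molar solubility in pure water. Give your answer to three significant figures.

s = 2.61 × 10^-6 M

La2(C2O4)3(s) <=> 2 La^3+ + 3 C2O4^2-
Ksp = [La^3+]^2[C2O4^2-]^3
With molar solubility s: [La^3+] = 2s, [C2O4^2-] = 3s.
Substituting: Ksp = (2s)^2(3s)^3 = 108s^5
s = (1.31 × 10^-26 / 108)^(1/5) = 2.61 × 10^-6 M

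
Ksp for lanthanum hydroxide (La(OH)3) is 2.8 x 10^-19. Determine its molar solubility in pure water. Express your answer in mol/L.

1.0 × 10^-5 M

La(OH)3(s) ⇌ La^3+(aq) + 3 OH^-(aq)
Ksp = [La^3+][OH^-]^3
For each mole of La(OH)3 that dissolves: [La^3+] = s, [OH^-] = 3s.
Ksp = s(3s)^3 = 27s^4
Solving, s = (2.8 x 10^-19/27)^(1/4) = 1.0 x 10^-5 M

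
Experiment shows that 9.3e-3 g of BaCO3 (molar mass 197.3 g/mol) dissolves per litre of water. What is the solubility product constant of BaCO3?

Ksp ≈ 2.2 × 10^-9

Molar solubility s = (9.3 × 10^-3 g/L) / (197.3 g/mol) = 4.71 × 10^-5 M.
BaCO3(s) ⇌ Ba^2+(aq) + CO3^2-(aq)
If s mol/L of BaCO3 dissolves, [Ba^2+] = s and [CO3^2-] = s.
Ksp = [Ba^2+][CO3^2-]
Ksp = s × s = s^2
With s = 4.71 × 10^-5: Ksp = 2.2 × 10^-9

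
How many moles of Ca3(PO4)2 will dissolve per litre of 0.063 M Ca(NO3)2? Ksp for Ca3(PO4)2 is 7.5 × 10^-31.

Ca3(PO4)2(s) ⇌ 3 Ca^2+ + 2 PO4^3-
Ksp = [Ca^2+]^3[PO4^3-]^2
If s mol/L dissolves here, [Ca^2+] = 0.063 + 3s ≈ 0.063, [PO4^3-] = 2s (since Ca^2+ from Ca(NO3)2 dominates).
Ksp ≈ (0.063)^3 × (2s)^2
s = 2.7 × 10^-14 M
Check: 3s = 8.2 × 10^-14 ≪ 0.063, so the approximation is valid.

s = 2.7 × 10^-14 M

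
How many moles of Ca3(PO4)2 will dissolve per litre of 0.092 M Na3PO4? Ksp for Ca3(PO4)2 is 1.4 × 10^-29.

s ≈ 3.9 x 10^-10 M

Ca3(PO4)2(s) ⇌ 3 Ca^2+ + 2 PO4^3-
Ksp = [Ca^2+]^3[PO4^3-]^2
If s mol/L dissolves here, [Ca^2+] = 3s, [PO4^3-] = 0.092 + 2s ≈ 0.092 (since PO4^3- from Na3PO4 dominates).
Ksp ≈ (3s)^3 × (0.092)^2
s = 3.9 × 10^-10 M
Check: 2s = 7.9 × 10^-10 ≪ 0.092, so the approximation is valid.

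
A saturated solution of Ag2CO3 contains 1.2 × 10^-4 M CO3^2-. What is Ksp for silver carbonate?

Ag2CO3(s) <=> 2 Ag^+ + CO3^2-
Stoichiometry gives [Ag^+] = (2/1)[CO3^2-] = 2.40 × 10^-4 M.
Ksp = [Ag^+]^2[CO3^2-]
Ksp = (2.40 × 10^-4)^2 × 1.2 x 10^-4 = 6.9 × 10^-12

6.9 × 10^-12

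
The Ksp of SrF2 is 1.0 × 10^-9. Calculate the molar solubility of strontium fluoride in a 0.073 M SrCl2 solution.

SrF2(s) ⇌ Sr^2+(aq) + 2 F^-(aq)
Ksp = [Sr^2+][F^-]^2
Let s be the molar solubility in this solution. [Sr^2+] = 0.073 + s ≈ 0.073, [F^-] = 2s (since Sr^2+ from SrCl2 dominates).
Ksp ≈ 0.073 × (2s)^2
s = 5.9 × 10^-5 M
Check: s = 5.9 × 10^-5 ≪ 0.073, so the approximation is valid.

s = 5.9 × 10^-5 M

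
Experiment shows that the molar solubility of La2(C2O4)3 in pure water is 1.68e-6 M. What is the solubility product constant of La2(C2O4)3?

Ksp = 1.45 × 10^-27

La2(C2O4)3(s) ⇌ 2 La^3+ + 3 C2O4^2-
With molar solubility s: [La^3+] = 2s, [C2O4^2-] = 3s.
Ksp = [La^3+]^2[C2O4^2-]^3
Substituting: Ksp = (2s)^2(3s)^3 = 108s^5
With s = 1.68 × 10^-6: Ksp = 1.45 × 10^-27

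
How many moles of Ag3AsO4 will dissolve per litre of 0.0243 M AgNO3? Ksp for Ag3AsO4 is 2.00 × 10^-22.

Ag3AsO4(s) ⇌ 3 Ag^+(aq) + AsO4^3-(aq)
Ksp = [Ag^+]^3[AsO4^3-]
If s mol/L dissolves here, [Ag^+] = 0.0243 + 3s ≈ 0.0243, [AsO4^3-] = s (Ksp is small, so little additional dissolves).
Ksp ≈ (0.0243)^3 × s
s = 1.39 × 10^-17 M
Check: 3s = 4.2 × 10^-17 ≪ 0.0243, so the approximation is valid.

s ≈ 1.39 x 10^-17 M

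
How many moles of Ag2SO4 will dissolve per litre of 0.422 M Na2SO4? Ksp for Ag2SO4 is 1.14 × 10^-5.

s = 2.60e-3 M

Ag2SO4(s) <=> 2 Ag^+ + SO4^2-
Ksp = [Ag^+]^2[SO4^2-]
Let s be the molar solubility in this solution. [Ag^+] = 2s, [SO4^2-] = 0.422 + s ≈ 0.422 (Ksp is small, so little additional dissolves).
Ksp ≈ (2s)^2 × 0.422
s = 2.60 × 10^-3 M
Check: s = 2.6 x 10^-3 ≪ 0.422, so the approximation is valid.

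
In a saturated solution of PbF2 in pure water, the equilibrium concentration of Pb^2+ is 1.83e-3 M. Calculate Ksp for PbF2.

Ksp ≈ 2.45 × 10^-8

PbF2(s) <=> Pb^2+(aq) + 2 F^-(aq)
Stoichiometry gives [F^-] = (2/1)[Pb^2+] = 3.660 x 10^-3 M.
Ksp = [Pb^2+][F^-]^2
Ksp = 1.83 x 10^-3 × (3.660 × 10^-3)^2 = 2.45 × 10^-8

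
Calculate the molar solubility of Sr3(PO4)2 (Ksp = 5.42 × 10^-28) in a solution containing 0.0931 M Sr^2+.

Sr3(PO4)2(s) ⇌ 3 Sr^2+(aq) + 2 PO4^3-(aq)
Ksp = [Sr^2+]^3[PO4^3-]^2
Let s be the molar solubility in this solution. [Sr^2+] = 0.0931 + 3s ≈ 0.0931, [PO4^3-] = 2s (Ksp is small, so little additional dissolves).
Ksp ≈ (0.0931)^3 × (2s)^2
s = 4.10 × 10^-13 M
Check: 3s = 1.2 x 10^-12 ≪ 0.0931, so the approximation is valid.

4.10 × 10^-13 M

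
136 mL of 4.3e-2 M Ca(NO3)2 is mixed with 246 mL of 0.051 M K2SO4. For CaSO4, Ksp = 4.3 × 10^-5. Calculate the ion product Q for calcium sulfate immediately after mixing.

Total volume = 136 + 246 = 382 mL.
[Ca^2+] = 4.3 × 10^-2 × (136/382) = 1.53 x 10^-2 M
[SO4^2-] = 5.1 x 10^-2 × (246/382) = 3.28 × 10^-2 M
CaSO4(s) ⇌ Ca^2+ + SO4^2-, so Q = [Ca^2+][SO4^2-]
Q = (1.53 × 10^-2)(3.28 × 10^-2) = 5.0 x 10^-4
Q > Ksp, so CaSO4 will precipitate.

Q ≈ 5.0 × 10^-4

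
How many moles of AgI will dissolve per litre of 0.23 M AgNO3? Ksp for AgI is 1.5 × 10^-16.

s ≈ 6.5e-16 M

AgI(s) ⇌ Ag^+(aq) + I^-(aq)
Ksp = [Ag^+][I^-]
Let s = moles of AgI that dissolve per litre. [Ag^+] = 0.23 + s ≈ 0.23, [I^-] = s (common-ion effect: Ag^+ is already 0.23 M).
Ksp ≈ 0.23 × s
s = 6.5 × 10^-16 M
Check: s = 6.5 x 10^-16 ≪ 0.23, so the approximation is valid.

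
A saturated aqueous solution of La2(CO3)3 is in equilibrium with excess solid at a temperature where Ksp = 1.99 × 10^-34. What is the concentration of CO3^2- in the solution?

2.14 x 10^-7 M

La2(CO3)3(s) ⇌ 2 La^3+ + 3 CO3^2-
Ksp = [La^3+]^2[CO3^2-]^3
Let s = molar solubility. Then [La^3+] = 2s and [CO3^2-] = 3s.
Ksp = (2s)^2(3s)^3 = 108s^5
s = (1.99 × 10^-34 / 108)^(1/5) = 7.130 × 10^-8 M
[CO3^2-] = 3s = 2.14 × 10^-7 M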